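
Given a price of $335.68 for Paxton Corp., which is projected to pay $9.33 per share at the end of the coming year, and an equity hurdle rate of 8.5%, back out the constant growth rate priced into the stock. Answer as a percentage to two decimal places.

From P₀ = D₁/(r − g), the implied growth is g = r − D₁/P₀.
g = 0.085 − 9.33/335.68 = 0.085 − 0.02779 = 0.05721

5.72%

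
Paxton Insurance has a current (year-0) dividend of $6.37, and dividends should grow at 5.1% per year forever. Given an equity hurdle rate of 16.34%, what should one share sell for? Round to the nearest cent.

$59.56

Gordon growth model: P₀ = D₁/(r − g). D₁ = 6.37 × (1 + 0.051) = 6.6949.
P₀ = 6.6949 / (0.1634 − 0.051) = 6.6949 / 0.1124 = 59.5629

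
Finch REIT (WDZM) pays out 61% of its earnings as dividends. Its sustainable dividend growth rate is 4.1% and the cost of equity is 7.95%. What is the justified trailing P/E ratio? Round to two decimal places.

16.49

Justified trailing P/E = b(1+g)/(r−g) = 0.61×(1+0.041)/(0.0795−0.041) = 16.4938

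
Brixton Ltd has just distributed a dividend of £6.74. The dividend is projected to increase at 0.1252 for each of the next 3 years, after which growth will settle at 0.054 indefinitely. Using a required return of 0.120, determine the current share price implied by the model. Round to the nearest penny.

£129.55

Two-stage DDM. Project D₁…D_3 at 0.1252, terminal growth 0.054, discount at r = 0.12.
D_1 = 7.5838
D_2 = 8.5333
D_3 = 9.6017
Terminal value at t=3: TV = D_4/(r−g) = 10.1202/(0.12−0.054) = 153.3366
P₀ = 7.5838/(1+0.12)^1 + 8.5333/(1+0.12)^2 + 9.6017/(1+0.12)^3 + 153.3366/(1+0.12)^3 = 129.5503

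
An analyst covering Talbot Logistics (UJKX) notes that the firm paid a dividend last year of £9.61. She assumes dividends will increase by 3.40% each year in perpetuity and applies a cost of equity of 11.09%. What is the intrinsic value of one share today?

£129.22

Gordon growth model: P₀ = D₁/(r − g). D₁ = 9.61 × (1 + 0.034) = 9.9367.
P₀ = 9.9367 / (0.1109 − 0.034) = 9.9367 / 0.0769 = 129.2164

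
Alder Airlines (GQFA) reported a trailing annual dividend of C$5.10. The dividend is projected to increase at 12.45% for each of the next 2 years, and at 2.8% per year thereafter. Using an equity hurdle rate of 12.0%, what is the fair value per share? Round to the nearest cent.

Two-stage DDM. Project D₁…D_2 at 0.1245, terminal growth 0.028, discount at r = 0.12.
D_1 = 5.7349
D_2 = 6.4490
Terminal value at t=2: TV = D_3/(r−g) = 6.6295/(0.12−0.028) = 72.0600
P₀ = 5.7349/(1+0.12)^1 + 6.4490/(1+0.12)^2 + 72.0600/(1+0.12)^2 = 67.7074

C$67.71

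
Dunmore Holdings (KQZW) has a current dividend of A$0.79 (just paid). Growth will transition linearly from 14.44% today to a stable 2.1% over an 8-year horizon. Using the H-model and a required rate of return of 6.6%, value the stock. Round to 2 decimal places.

H-model: P₀ = D₀[(1+g_L) + H(g_S−g_L)]/(r−g_L), with H = 8/2 = 4.
P₀ = 0.79 × [(1+0.021) + 4×(0.1444−0.021)] / (0.066−0.021)
   = 0.79 × 1.5146 / 0.045 = 26.5896

A$26.59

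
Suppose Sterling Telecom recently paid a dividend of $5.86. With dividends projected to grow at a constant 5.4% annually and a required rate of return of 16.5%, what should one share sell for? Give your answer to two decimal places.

$55.64

Gordon growth model: P₀ = D₁/(r − g). D₁ = 5.86 × (1 + 0.054) = 6.1764.
P₀ = 6.1764 / (0.165 − 0.054) = 6.1764 / 0.111 = 55.6436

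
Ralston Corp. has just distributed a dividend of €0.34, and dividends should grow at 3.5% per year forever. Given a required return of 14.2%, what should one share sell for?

Gordon growth model: P₀ = D₁/(r − g). D₁ = 0.34 × (1 + 0.035) = 0.3519.
P₀ = 0.3519 / (0.142 − 0.035) = 0.3519 / 0.107 = 3.2888

€3.29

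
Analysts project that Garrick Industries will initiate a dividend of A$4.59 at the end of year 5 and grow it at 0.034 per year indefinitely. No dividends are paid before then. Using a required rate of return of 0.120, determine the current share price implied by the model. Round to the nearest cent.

A$33.92

Deferred-dividend DDM. At t=4 the remaining stream is a growing perpetuity with first payment D_5 = 4.59.
V_4 = D_5/(r−g) = 4.59/(0.12−0.034) = 53.3721
P₀ = V_4/(1+r)^4 = 53.3721/(1+0.12)^4 = 33.9189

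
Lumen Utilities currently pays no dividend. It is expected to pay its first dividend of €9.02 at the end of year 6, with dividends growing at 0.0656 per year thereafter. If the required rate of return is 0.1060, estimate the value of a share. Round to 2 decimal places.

€134.91

Deferred-dividend DDM. At t=5 the remaining stream is a growing perpetuity with first payment D_6 = 9.02.
V_5 = D_6/(r−g) = 9.02/(0.106−0.0656) = 223.2673
P₀ = V_5/(1+r)^5 = 223.2673/(1+0.106)^5 = 134.9117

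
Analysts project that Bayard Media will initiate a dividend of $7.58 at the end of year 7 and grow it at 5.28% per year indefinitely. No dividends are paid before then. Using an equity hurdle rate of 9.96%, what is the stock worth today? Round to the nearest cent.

Deferred-dividend DDM. At t=6 the remaining stream is a growing perpetuity with first payment D_7 = 7.58.
V_6 = D_7/(r−g) = 7.58/(0.0996−0.0528) = 161.9658
P₀ = V_6/(1+r)^6 = 161.9658/(1+0.0996)^6 = 91.6252

$91.63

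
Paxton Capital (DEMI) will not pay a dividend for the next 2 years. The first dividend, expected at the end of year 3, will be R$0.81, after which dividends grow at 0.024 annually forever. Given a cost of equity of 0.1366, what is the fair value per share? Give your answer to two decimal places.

Deferred-dividend DDM. At t=2 the remaining stream is a growing perpetuity with first payment D_3 = 0.81.
V_2 = D_3/(r−g) = 0.81/(0.1366−0.024) = 7.1936
P₀ = V_2/(1+r)^2 = 7.1936/(1+0.1366)^2 = 5.5684

R$5.57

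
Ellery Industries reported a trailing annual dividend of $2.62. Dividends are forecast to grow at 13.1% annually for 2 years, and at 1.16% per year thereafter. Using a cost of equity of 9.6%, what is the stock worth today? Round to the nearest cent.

Two-stage DDM. Project D₁…D_2 at 0.131, terminal growth 0.0116, discount at r = 0.096.
D_1 = 2.9632
D_2 = 3.3514
Terminal value at t=2: TV = D_3/(r−g) = 3.3903/(0.096−0.0116) = 40.1692
P₀ = 2.9632/(1+0.096)^1 + 3.3514/(1+0.096)^2 + 40.1692/(1+0.096)^2 = 38.9341

$38.93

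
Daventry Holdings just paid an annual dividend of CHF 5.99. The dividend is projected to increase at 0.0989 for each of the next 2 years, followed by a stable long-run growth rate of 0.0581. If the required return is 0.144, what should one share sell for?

Two-stage DDM. Project D₁…D_2 at 0.0989, terminal growth 0.0581, discount at r = 0.144.
D_1 = 6.5824
D_2 = 7.2334
Terminal value at t=2: TV = D_3/(r−g) = 7.6537/(0.144−0.0581) = 89.0998
P₀ = 6.5824/(1+0.144)^1 + 7.2334/(1+0.144)^2 + 89.0998/(1+0.144)^2 = 79.3617

CHF 79.36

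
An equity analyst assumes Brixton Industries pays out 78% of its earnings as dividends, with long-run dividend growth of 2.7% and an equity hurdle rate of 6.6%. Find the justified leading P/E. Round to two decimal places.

20.00

Justified leading P/E = b/(r−g) = 0.78/(0.066−0.027) = 20.0000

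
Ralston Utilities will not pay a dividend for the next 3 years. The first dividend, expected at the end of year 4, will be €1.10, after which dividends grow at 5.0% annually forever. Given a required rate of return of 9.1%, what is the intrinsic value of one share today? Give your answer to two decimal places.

€20.66

Deferred-dividend DDM. At t=3 the remaining stream is a growing perpetuity with first payment D_4 = 1.10.
V_3 = D_4/(r−g) = 1.10/(0.091−0.05) = 26.8293
P₀ = V_3/(1+r)^3 = 26.8293/(1+0.091)^3 = 20.6602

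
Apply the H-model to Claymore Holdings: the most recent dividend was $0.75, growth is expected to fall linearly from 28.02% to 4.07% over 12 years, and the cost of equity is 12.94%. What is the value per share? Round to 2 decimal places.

H-model: P₀ = D₀[(1+g_L) + H(g_S−g_L)]/(r−g_L), with H = 12/2 = 6.
P₀ = 0.75 × [(1+0.0407) + 6×(0.2802−0.0407)] / (0.1294−0.0407)
   = 0.75 × 2.4777 / 0.0887 = 20.9501

$20.95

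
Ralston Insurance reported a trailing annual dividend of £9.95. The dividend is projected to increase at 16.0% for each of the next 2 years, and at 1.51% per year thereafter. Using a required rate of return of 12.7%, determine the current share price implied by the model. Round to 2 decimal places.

£116.41

Two-stage DDM. Project D₁…D_2 at 0.16, terminal growth 0.0151, discount at r = 0.127.
D_1 = 11.5420
D_2 = 13.3887
Terminal value at t=2: TV = D_3/(r−g) = 13.5909/(0.127−0.0151) = 121.4557
P₀ = 11.5420/(1+0.127)^1 + 13.3887/(1+0.127)^2 + 121.4557/(1+0.127)^2 = 116.4073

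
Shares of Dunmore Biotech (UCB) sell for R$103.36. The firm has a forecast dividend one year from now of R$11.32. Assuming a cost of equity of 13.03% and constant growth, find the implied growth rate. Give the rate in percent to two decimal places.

From P₀ = D₁/(r − g), the implied growth is g = r − D₁/P₀.
g = 0.1303 − 11.32/103.36 = 0.1303 − 0.10952 = 0.02078

2.08%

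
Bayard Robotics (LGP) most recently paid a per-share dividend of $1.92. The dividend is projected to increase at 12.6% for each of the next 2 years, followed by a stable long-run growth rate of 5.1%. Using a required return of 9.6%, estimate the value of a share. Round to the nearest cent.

Two-stage DDM. Project D₁…D_2 at 0.126, terminal growth 0.051, discount at r = 0.096.
D_1 = 2.1619
D_2 = 2.4343
Terminal value at t=2: TV = D_3/(r−g) = 2.5585/(0.096−0.051) = 56.8549
P₀ = 2.1619/(1+0.096)^1 + 2.4343/(1+0.096)^2 + 56.8549/(1+0.096)^2 = 51.3303

$51.33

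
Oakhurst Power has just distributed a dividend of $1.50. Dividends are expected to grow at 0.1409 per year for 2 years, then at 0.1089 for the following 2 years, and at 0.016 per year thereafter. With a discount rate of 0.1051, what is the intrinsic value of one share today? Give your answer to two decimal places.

$24.72

Three-stage DDM. Project D₁…D_4; terminal Gordon value at t=4 with g = 0.016; discount at r = 0.1051.
D_1 = 1.7113
D_2 = 1.9525
D_3 = 2.1651
D_4 = 2.4009
TV_4 = 2.4393/(0.1051−0.016) = 27.3771
P₀ = Σ Dₜ/(1+r)ᵗ + TV_4/(1+r)^4 = 24.7175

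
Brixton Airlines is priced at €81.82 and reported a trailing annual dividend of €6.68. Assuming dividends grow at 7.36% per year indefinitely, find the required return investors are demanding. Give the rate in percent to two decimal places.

Rearranging the constant-growth DDM: r = D₁/P₀ + g.
D₁ = 6.68 × (1 + 0.0736) = 7.1716.
r = 7.1716 / 81.82 + 0.0736 = 0.08765 + 0.0736 = 0.16125

16.13%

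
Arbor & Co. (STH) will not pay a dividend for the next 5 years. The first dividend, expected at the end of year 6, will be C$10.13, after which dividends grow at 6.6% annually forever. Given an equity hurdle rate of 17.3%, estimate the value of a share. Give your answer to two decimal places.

C$42.63

Deferred-dividend DDM. At t=5 the remaining stream is a growing perpetuity with first payment D_6 = 10.13.
V_5 = D_6/(r−g) = 10.13/(0.173−0.066) = 94.6729
P₀ = V_5/(1+r)^5 = 94.6729/(1+0.173)^5 = 42.6320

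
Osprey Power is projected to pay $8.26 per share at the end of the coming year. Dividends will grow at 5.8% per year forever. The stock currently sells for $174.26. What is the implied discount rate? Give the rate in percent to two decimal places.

10.54%

Rearranging the constant-growth DDM: r = D₁/P₀ + g.
r = 8.2600 / 174.26 + 0.058 = 0.04740 + 0.058 = 0.10540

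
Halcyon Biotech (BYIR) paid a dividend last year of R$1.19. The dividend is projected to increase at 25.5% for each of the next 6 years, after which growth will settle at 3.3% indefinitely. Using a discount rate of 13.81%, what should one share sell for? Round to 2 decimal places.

Two-stage DDM. Project D₁…D_6 at 0.255, terminal growth 0.033, discount at r = 0.1381.
D_1 = 1.4934
D_2 = 1.8743
D_3 = 2.3522
D_4 = 2.9520
D_5 = 3.7048
D_6 = 4.6495
Terminal value at t=6: TV = D_7/(r−g) = 4.8030/(0.1381−0.033) = 45.6990
P₀ = 1.4934/(1+0.1381)^1 + 1.8743/(1+0.1381)^2 + 2.3522/(1+0.1381)^3 + 2.9520/(1+0.1381)^4 + 3.7048/(1+0.1381)^5 + 4.6495/(1+0.1381)^6 + 45.6990/(1+0.1381)^6 = 31.2236

R$31.22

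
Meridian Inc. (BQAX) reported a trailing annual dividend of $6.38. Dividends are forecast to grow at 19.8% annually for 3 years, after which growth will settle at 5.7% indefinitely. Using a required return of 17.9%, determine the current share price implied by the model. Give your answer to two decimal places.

$77.76

Two-stage DDM. Project D₁…D_3 at 0.198, terminal growth 0.057, discount at r = 0.179.
D_1 = 7.6432
D_2 = 9.1566
D_3 = 10.9696
Terminal value at t=3: TV = D_4/(r−g) = 11.5949/(0.179−0.057) = 95.0400
P₀ = 7.6432/(1+0.179)^1 + 9.1566/(1+0.179)^2 + 10.9696/(1+0.179)^3 + 95.0400/(1+0.179)^3 = 77.7551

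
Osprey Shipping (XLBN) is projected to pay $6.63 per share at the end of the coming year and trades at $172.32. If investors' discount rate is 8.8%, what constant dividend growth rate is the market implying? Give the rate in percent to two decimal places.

4.95%

From P₀ = D₁/(r − g), the implied growth is g = r − D₁/P₀.
g = 0.088 − 6.63/172.32 = 0.088 − 0.03847 = 0.04953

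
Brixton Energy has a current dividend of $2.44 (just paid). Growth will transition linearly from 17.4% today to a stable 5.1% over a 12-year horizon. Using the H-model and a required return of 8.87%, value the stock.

$115.79

H-model: P₀ = D₀[(1+g_L) + H(g_S−g_L)]/(r−g_L), with H = 12/2 = 6.
P₀ = 2.44 × [(1+0.051) + 6×(0.174−0.051)] / (0.0887−0.051)
   = 2.44 × 1.7890 / 0.0377 = 115.7867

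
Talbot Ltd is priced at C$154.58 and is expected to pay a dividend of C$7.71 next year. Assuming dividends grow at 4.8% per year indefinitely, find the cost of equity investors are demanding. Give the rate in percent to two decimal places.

Rearranging the constant-growth DDM: r = D₁/P₀ + g.
r = 7.7100 / 154.58 + 0.048 = 0.04988 + 0.048 = 0.09788

9.79%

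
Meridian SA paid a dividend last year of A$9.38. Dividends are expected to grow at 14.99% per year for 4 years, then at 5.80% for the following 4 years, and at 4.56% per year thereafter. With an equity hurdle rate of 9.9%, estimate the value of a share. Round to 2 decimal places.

Three-stage DDM. Project D₁…D_8; terminal Gordon value at t=8 with g = 0.0456; discount at r = 0.099.
D_1 = 10.7861
D_2 = 12.4029
D_3 = 14.2621
D_4 = 16.4000
D_5 = 17.3512
D_6 = 18.3575
D_7 = 19.4223
D_8 = 20.5488
TV_8 = 21.4858/(0.099−0.0456) = 402.3557
P₀ = Σ Dₜ/(1+r)ᵗ + TV_8/(1+r)^8 = 272.0712

A$272.07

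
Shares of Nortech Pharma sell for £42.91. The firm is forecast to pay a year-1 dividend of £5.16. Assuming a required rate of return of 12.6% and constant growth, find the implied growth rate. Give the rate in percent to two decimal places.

From P₀ = D₁/(r − g), the implied growth is g = r − D₁/P₀.
g = 0.126 − 5.16/42.91 = 0.126 − 0.12025 = 0.00575

0.57%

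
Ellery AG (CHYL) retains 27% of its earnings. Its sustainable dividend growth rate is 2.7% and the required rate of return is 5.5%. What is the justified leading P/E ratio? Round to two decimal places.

Payout ratio b = 1 − 0.27 = 0.73.
Justified leading P/E = b/(r−g) = 0.73/(0.055−0.027) = 26.0714

26.07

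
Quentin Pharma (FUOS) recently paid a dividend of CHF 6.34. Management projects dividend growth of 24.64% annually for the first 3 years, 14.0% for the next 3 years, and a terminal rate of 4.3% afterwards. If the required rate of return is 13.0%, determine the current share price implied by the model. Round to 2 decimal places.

Three-stage DDM. Project D₁…D_6; terminal Gordon value at t=6 with g = 0.043; discount at r = 0.13.
D_1 = 7.9022
D_2 = 9.8493
D_3 = 12.2761
D_4 = 13.9948
D_5 = 15.9541
D_6 = 18.1876
TV_6 = 18.9697/(0.13−0.043) = 218.0425
P₀ = Σ Dₜ/(1+r)ᵗ + TV_6/(1+r)^6 = 153.9227

CHF 153.92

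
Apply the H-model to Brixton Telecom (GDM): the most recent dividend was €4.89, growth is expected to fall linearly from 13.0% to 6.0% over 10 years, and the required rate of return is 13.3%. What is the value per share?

H-model: P₀ = D₀[(1+g_L) + H(g_S−g_L)]/(r−g_L), with H = 10/2 = 5.
P₀ = 4.89 × [(1+0.06) + 5×(0.13−0.06)] / (0.133−0.06)
   = 4.89 × 1.4100 / 0.073 = 94.4507

€94.45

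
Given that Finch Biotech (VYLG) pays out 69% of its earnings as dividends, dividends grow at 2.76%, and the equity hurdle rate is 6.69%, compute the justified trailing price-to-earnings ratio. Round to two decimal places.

18.04

Justified trailing P/E = b(1+g)/(r−g) = 0.69×(1+0.0276)/(0.0669−0.0276) = 18.0418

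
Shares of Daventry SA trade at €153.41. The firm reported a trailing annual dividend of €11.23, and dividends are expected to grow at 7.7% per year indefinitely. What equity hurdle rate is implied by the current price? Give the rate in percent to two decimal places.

Rearranging the constant-growth DDM: r = D₁/P₀ + g.
D₁ = 11.23 × (1 + 0.077) = 12.0947.
r = 12.0947 / 153.41 + 0.077 = 0.07884 + 0.077 = 0.15584

15.58%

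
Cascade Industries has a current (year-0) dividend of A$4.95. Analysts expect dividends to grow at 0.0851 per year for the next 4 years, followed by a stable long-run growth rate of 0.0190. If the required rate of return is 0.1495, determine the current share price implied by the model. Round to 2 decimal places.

A$47.87

Two-stage DDM. Project D₁…D_4 at 0.0851, terminal growth 0.019, discount at r = 0.1495.
D_1 = 5.3712
D_2 = 5.8283
D_3 = 6.3243
D_4 = 6.8625
Terminal value at t=4: TV = D_5/(r−g) = 6.9929/(0.1495−0.019) = 53.5856
P₀ = 5.3712/(1+0.1495)^1 + 5.8283/(1+0.1495)^2 + 6.3243/(1+0.1495)^3 + 6.8625/(1+0.1495)^4 + 53.5856/(1+0.1495)^4 = 47.8689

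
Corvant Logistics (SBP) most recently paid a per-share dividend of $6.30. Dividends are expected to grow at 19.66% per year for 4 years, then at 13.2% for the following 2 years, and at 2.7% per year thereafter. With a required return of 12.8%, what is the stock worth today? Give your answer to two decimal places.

$127.01

Three-stage DDM. Project D₁…D_6; terminal Gordon value at t=6 with g = 0.027; discount at r = 0.128.
D_1 = 7.5386
D_2 = 9.0207
D_3 = 10.7941
D_4 = 12.9163
D_5 = 14.6212
D_6 = 16.5512
TV_6 = 16.9981/(0.128−0.027) = 168.2978
P₀ = Σ Dₜ/(1+r)ᵗ + TV_6/(1+r)^6 = 127.0131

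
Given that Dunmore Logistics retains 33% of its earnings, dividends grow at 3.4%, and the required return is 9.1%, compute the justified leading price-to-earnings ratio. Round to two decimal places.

11.75

Payout ratio b = 1 − 0.33 = 0.67.
Justified leading P/E = b/(r−g) = 0.67/(0.091−0.034) = 11.7544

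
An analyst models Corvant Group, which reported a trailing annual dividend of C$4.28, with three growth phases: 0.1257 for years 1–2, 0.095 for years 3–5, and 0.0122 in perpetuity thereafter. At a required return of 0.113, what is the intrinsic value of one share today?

Three-stage DDM. Project D₁…D_5; terminal Gordon value at t=5 with g = 0.0122; discount at r = 0.113.
D_1 = 4.8180
D_2 = 5.4236
D_3 = 5.9389
D_4 = 6.5031
D_5 = 7.1208
TV_5 = 7.2077/(0.113−0.0122) = 71.5051
P₀ = Σ Dₜ/(1+r)ᵗ + TV_5/(1+r)^5 = 63.2875

C$63.29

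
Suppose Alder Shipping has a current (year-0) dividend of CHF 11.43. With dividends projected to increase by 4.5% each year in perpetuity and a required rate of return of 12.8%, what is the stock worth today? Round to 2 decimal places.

Gordon growth model: P₀ = D₁/(r − g). D₁ = 11.43 × (1 + 0.045) = 11.9443.
P₀ = 11.9443 / (0.128 − 0.045) = 11.9443 / 0.083 = 143.9078

CHF 143.91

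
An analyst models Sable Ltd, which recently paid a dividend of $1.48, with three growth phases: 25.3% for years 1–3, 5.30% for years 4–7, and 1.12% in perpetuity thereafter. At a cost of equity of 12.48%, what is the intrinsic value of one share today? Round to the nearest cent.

Three-stage DDM. Project D₁…D_7; terminal Gordon value at t=7 with g = 0.0112; discount at r = 0.1248.
D_1 = 1.8544
D_2 = 2.3236
D_3 = 2.9115
D_4 = 3.0658
D_5 = 3.2283
D_6 = 3.3994
D_7 = 3.5795
TV_7 = 3.6196/(0.1248−0.0112) = 31.8630
P₀ = Σ Dₜ/(1+r)ᵗ + TV_7/(1+r)^7 = 26.4778

$26.48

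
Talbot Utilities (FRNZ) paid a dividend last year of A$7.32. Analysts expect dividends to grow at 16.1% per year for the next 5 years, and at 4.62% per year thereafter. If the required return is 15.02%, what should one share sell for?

A$114.80

Two-stage DDM. Project D₁…D_5 at 0.161, terminal growth 0.0462, discount at r = 0.1502.
D_1 = 8.4985
D_2 = 9.8668
D_3 = 11.4553
D_4 = 13.2996
D_5 = 15.4409
Terminal value at t=5: TV = D_6/(r−g) = 16.1543/(0.1502−0.0462) = 155.3294
P₀ = 8.4985/(1+0.1502)^1 + 9.8668/(1+0.1502)^2 + 11.4553/(1+0.1502)^3 + 13.2996/(1+0.1502)^4 + 15.4409/(1+0.1502)^5 + 155.3294/(1+0.1502)^5 = 114.8030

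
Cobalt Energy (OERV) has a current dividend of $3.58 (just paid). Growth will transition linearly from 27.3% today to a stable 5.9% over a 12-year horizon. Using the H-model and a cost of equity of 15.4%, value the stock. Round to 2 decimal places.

H-model: P₀ = D₀[(1+g_L) + H(g_S−g_L)]/(r−g_L), with H = 12/2 = 6.
P₀ = 3.58 × [(1+0.059) + 6×(0.273−0.059)] / (0.154−0.059)
   = 3.58 × 2.3430 / 0.095 = 88.2941

$88.29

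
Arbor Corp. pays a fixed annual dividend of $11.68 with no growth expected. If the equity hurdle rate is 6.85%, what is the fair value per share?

$170.51

Zero-growth DDM (perpetuity): P₀ = D/r = 11.68 / 0.0685 = 170.5109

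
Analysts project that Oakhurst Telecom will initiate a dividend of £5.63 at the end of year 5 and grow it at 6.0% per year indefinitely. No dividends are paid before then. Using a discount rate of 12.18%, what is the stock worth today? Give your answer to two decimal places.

£57.53

Deferred-dividend DDM. At t=4 the remaining stream is a growing perpetuity with first payment D_5 = 5.63.
V_4 = D_5/(r−g) = 5.63/(0.1218−0.06) = 91.1003
P₀ = V_4/(1+r)^4 = 91.1003/(1+0.1218)^4 = 57.5252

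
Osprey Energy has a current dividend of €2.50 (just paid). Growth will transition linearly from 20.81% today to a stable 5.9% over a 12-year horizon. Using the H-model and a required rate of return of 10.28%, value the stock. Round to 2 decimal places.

€111.51

H-model: P₀ = D₀[(1+g_L) + H(g_S−g_L)]/(r−g_L), with H = 12/2 = 6.
P₀ = 2.50 × [(1+0.059) + 6×(0.2081−0.059)] / (0.1028−0.059)
   = 2.50 × 1.9536 / 0.0438 = 111.5068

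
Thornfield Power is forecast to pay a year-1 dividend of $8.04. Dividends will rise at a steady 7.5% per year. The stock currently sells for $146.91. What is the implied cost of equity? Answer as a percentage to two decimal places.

Rearranging the constant-growth DDM: r = D₁/P₀ + g.
r = 8.0400 / 146.91 + 0.075 = 0.05473 + 0.075 = 0.12973

12.97%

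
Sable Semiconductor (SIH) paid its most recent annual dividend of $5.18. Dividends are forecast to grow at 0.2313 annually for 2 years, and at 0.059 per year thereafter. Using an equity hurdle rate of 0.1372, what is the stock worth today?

Two-stage DDM. Project D₁…D_2 at 0.2313, terminal growth 0.059, discount at r = 0.1372.
D_1 = 6.3781
D_2 = 7.8534
Terminal value at t=2: TV = D_3/(r−g) = 8.3167/(0.1372−0.059) = 106.3523
P₀ = 6.3781/(1+0.1372)^1 + 7.8534/(1+0.1372)^2 + 106.3523/(1+0.1372)^2 = 93.9194

$93.92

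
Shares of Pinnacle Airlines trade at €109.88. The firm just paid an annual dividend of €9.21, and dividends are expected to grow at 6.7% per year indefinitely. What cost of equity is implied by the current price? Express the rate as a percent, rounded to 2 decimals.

15.64%

Rearranging the constant-growth DDM: r = D₁/P₀ + g.
D₁ = 9.21 × (1 + 0.067) = 9.8271.
r = 9.8271 / 109.88 + 0.067 = 0.08943 + 0.067 = 0.15643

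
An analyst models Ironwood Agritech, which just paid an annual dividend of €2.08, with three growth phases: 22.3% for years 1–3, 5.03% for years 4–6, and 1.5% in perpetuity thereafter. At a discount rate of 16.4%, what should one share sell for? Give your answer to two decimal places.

Three-stage DDM. Project D₁…D_6; terminal Gordon value at t=6 with g = 0.015; discount at r = 0.164.
D_1 = 2.5438
D_2 = 3.1111
D_3 = 3.8049
D_4 = 3.9963
D_5 = 4.1973
D_6 = 4.4084
TV_6 = 4.4745/(0.164−0.015) = 30.0305
P₀ = Σ Dₜ/(1+r)ᵗ + TV_6/(1+r)^6 = 24.8817

€24.88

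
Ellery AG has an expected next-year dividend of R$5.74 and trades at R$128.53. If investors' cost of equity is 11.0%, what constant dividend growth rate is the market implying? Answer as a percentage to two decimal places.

6.53%

From P₀ = D₁/(r − g), the implied growth is g = r − D₁/P₀.
g = 0.11 − 5.74/128.53 = 0.11 − 0.04466 = 0.06534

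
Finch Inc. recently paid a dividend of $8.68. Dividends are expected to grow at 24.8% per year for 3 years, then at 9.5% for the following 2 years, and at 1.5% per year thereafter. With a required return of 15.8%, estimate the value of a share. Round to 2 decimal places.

Three-stage DDM. Project D₁…D_5; terminal Gordon value at t=5 with g = 0.015; discount at r = 0.158.
D_1 = 10.8326
D_2 = 13.5191
D_3 = 16.8719
D_4 = 18.4747
D_5 = 20.2298
TV_5 = 20.5333/(0.158−0.015) = 143.5892
P₀ = Σ Dₜ/(1+r)ᵗ + TV_5/(1+r)^5 = 119.2478

$119.25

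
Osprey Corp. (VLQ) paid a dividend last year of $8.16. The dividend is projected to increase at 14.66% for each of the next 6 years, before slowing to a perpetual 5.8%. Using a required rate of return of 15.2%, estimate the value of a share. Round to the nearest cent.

$137.45

Two-stage DDM. Project D₁…D_6 at 0.1466, terminal growth 0.058, discount at r = 0.152.
D_1 = 9.3563
D_2 = 10.7279
D_3 = 12.3006
D_4 = 14.1039
D_5 = 16.1715
D_6 = 18.5422
Terminal value at t=6: TV = D_7/(r−g) = 19.6177/(0.152−0.058) = 208.6986
P₀ = 9.3563/(1+0.152)^1 + 10.7279/(1+0.152)^2 + 12.3006/(1+0.152)^3 + 14.1039/(1+0.152)^4 + 16.1715/(1+0.152)^5 + 18.5422/(1+0.152)^6 + 208.6986/(1+0.152)^6 = 137.4534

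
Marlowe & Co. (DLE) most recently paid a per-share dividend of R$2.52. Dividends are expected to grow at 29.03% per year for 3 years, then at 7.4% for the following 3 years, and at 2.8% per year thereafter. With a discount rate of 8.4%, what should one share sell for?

Three-stage DDM. Project D₁…D_6; terminal Gordon value at t=6 with g = 0.028; discount at r = 0.084.
D_1 = 3.2516
D_2 = 4.1955
D_3 = 5.4134
D_4 = 5.8140
D_5 = 6.2443
D_6 = 6.7063
TV_6 = 6.8941/(0.084−0.028) = 123.1092
P₀ = Σ Dₜ/(1+r)ᵗ + TV_6/(1+r)^6 = 99.2139

R$99.21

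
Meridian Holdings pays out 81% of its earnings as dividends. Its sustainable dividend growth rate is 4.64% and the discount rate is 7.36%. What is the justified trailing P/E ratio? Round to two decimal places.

31.16

Justified trailing P/E = b(1+g)/(r−g) = 0.81×(1+0.0464)/(0.0736−0.0464) = 31.1612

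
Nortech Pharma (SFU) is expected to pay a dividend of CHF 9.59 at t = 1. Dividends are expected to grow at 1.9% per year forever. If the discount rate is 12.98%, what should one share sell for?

Gordon growth model: P₀ = D₁/(r − g), with D₁ = 9.59 given directly.
P₀ = 9.5900 / (0.1298 − 0.019) = 9.5900 / 0.1108 = 86.5523

CHF 86.55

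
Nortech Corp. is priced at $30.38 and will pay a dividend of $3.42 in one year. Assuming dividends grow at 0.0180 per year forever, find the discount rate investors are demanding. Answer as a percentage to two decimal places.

13.06%

Rearranging the constant-growth DDM: r = D₁/P₀ + g.
r = 3.4200 / 30.38 + 0.018 = 0.11257 + 0.018 = 0.13057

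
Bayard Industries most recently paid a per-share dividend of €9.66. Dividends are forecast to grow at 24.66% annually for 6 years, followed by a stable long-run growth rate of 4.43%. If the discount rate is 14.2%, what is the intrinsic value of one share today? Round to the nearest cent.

Two-stage DDM. Project D₁…D_6 at 0.2466, terminal growth 0.0443, discount at r = 0.142.
D_1 = 12.0422
D_2 = 15.0118
D_3 = 18.7136
D_4 = 23.3284
D_5 = 29.0812
D_6 = 36.2527
Terminal value at t=6: TV = D_7/(r−g) = 37.8587/(0.142−0.0443) = 387.4990
P₀ = 12.0422/(1+0.142)^1 + 15.0118/(1+0.142)^2 + 18.7136/(1+0.142)^3 + 23.3284/(1+0.142)^4 + 29.0812/(1+0.142)^5 + 36.2527/(1+0.142)^6 + 387.4990/(1+0.142)^6 = 254.3441

€254.34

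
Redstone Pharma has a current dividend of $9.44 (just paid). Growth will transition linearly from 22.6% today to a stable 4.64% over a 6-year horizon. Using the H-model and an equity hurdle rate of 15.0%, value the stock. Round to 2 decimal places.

H-model: P₀ = D₀[(1+g_L) + H(g_S−g_L)]/(r−g_L), with H = 6/2 = 3.
P₀ = 9.44 × [(1+0.0464) + 3×(0.226−0.0464)] / (0.15−0.0464)
   = 9.44 × 1.5852 / 0.1036 = 144.4429

$144.44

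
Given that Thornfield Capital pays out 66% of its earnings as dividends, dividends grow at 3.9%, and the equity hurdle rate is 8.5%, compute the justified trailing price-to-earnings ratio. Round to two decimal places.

14.91

Justified trailing P/E = b(1+g)/(r−g) = 0.66×(1+0.039)/(0.085−0.039) = 14.9074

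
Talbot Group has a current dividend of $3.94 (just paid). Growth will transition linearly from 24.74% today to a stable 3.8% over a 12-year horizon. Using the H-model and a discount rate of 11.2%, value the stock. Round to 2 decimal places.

$122.16

H-model: P₀ = D₀[(1+g_L) + H(g_S−g_L)]/(r−g_L), with H = 12/2 = 6.
P₀ = 3.94 × [(1+0.038) + 6×(0.2474−0.038)] / (0.112−0.038)
   = 3.94 × 2.2944 / 0.074 = 122.1613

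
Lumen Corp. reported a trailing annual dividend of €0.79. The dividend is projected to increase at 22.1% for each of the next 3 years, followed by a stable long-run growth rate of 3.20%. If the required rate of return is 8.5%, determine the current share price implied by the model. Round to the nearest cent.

€24.94

Two-stage DDM. Project D₁…D_3 at 0.221, terminal growth 0.032, discount at r = 0.085.
D_1 = 0.9646
D_2 = 1.1778
D_3 = 1.4381
Terminal value at t=3: TV = D_4/(r−g) = 1.4841/(0.085−0.032) = 28.0013
P₀ = 0.9646/(1+0.085)^1 + 1.1778/(1+0.085)^2 + 1.4381/(1+0.085)^3 + 28.0013/(1+0.085)^3 = 24.9378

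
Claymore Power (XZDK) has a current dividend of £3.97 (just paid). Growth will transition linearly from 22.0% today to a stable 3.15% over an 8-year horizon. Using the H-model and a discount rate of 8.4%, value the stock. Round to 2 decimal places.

£135.02

H-model: P₀ = D₀[(1+g_L) + H(g_S−g_L)]/(r−g_L), with H = 8/2 = 4.
P₀ = 3.97 × [(1+0.0315) + 4×(0.22−0.0315)] / (0.084−0.0315)
   = 3.97 × 1.7855 / 0.0525 = 135.0178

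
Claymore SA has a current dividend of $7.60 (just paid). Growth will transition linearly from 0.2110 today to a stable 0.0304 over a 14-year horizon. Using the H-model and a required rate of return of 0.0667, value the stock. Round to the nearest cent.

H-model: P₀ = D₀[(1+g_L) + H(g_S−g_L)]/(r−g_L), with H = 14/2 = 7.
P₀ = 7.60 × [(1+0.0304) + 7×(0.211−0.0304)] / (0.0667−0.0304)
   = 7.60 × 2.2946 / 0.0363 = 480.4121

$480.41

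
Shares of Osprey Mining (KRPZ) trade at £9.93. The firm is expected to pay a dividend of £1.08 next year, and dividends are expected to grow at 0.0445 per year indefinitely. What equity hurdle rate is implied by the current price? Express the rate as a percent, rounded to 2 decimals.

15.33%

Rearranging the constant-growth DDM: r = D₁/P₀ + g.
r = 1.0800 / 9.93 + 0.0445 = 0.10876 + 0.0445 = 0.15326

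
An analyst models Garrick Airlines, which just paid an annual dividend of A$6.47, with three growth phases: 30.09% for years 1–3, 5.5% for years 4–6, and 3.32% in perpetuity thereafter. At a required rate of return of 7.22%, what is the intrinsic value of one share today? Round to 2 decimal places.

Three-stage DDM. Project D₁…D_6; terminal Gordon value at t=6 with g = 0.0332; discount at r = 0.0722.
D_1 = 8.4168
D_2 = 10.9494
D_3 = 14.2441
D_4 = 15.0276
D_5 = 15.8541
D_6 = 16.7261
TV_6 = 17.2814/(0.0722−0.0332) = 443.1117
P₀ = Σ Dₜ/(1+r)ᵗ + TV_6/(1+r)^6 = 354.1458

A$354.15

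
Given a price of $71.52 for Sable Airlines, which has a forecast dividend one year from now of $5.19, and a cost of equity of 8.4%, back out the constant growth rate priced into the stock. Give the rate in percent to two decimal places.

From P₀ = D₁/(r − g), the implied growth is g = r − D₁/P₀.
g = 0.084 − 5.19/71.52 = 0.084 − 0.07257 = 0.01143

1.14%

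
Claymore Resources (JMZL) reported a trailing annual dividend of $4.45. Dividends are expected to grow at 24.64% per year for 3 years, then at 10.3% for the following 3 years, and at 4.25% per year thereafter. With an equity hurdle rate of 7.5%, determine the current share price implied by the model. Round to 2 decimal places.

$280.31

Three-stage DDM. Project D₁…D_6; terminal Gordon value at t=6 with g = 0.0425; discount at r = 0.075.
D_1 = 5.5465
D_2 = 6.9131
D_3 = 8.6165
D_4 = 9.5040
D_5 = 10.4829
D_6 = 11.5627
TV_6 = 12.0541/(0.075−0.0425) = 370.8955
P₀ = Σ Dₜ/(1+r)ᵗ + TV_6/(1+r)^6 = 280.3144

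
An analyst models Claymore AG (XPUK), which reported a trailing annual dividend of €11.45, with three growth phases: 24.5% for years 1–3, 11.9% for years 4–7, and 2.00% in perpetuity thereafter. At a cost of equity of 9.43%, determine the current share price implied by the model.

Three-stage DDM. Project D₁…D_7; terminal Gordon value at t=7 with g = 0.02; discount at r = 0.0943.
D_1 = 14.2553
D_2 = 17.7478
D_3 = 22.0960
D_4 = 24.7254
D_5 = 27.6677
D_6 = 30.9602
D_7 = 34.6445
TV_7 = 35.3374/(0.0943−0.02) = 475.6037
P₀ = Σ Dₜ/(1+r)ᵗ + TV_7/(1+r)^7 = 369.1486

€369.15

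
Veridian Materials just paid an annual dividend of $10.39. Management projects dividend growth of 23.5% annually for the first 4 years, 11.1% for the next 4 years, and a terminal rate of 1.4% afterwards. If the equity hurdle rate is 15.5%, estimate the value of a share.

$182.24

Three-stage DDM. Project D₁…D_8; terminal Gordon value at t=8 with g = 0.014; discount at r = 0.155.
D_1 = 12.8316
D_2 = 15.8471
D_3 = 19.5712
D_4 = 24.1704
D_5 = 26.8533
D_6 = 29.8340
D_7 = 33.1456
D_8 = 36.8247
TV_8 = 37.3403/(0.155−0.014) = 264.8247
P₀ = Σ Dₜ/(1+r)ᵗ + TV_8/(1+r)^8 = 182.2374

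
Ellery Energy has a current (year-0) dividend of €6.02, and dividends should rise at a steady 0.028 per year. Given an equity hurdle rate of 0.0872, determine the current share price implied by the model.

€104.54

Gordon growth model: P₀ = D₁/(r − g). D₁ = 6.02 × (1 + 0.028) = 6.1886.
P₀ = 6.1886 / (0.0872 − 0.028) = 6.1886 / 0.0592 = 104.5365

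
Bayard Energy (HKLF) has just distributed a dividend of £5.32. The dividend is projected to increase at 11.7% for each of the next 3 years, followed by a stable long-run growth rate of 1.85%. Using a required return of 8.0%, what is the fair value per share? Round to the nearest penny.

£114.55

Two-stage DDM. Project D₁…D_3 at 0.117, terminal growth 0.0185, discount at r = 0.08.
D_1 = 5.9424
D_2 = 6.6377
D_3 = 7.4143
Terminal value at t=3: TV = D_4/(r−g) = 7.5515/(0.08−0.0185) = 122.7883
P₀ = 5.9424/(1+0.08)^1 + 6.6377/(1+0.08)^2 + 7.4143/(1+0.08)^3 + 122.7883/(1+0.08)^3 = 114.5521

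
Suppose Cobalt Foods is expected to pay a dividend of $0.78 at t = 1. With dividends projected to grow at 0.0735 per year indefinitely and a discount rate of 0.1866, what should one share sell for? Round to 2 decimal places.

Gordon growth model: P₀ = D₁/(r − g), with D₁ = 0.78 given directly.
P₀ = 0.7800 / (0.1866 − 0.0735) = 0.7800 / 0.1131 = 6.8966

$6.90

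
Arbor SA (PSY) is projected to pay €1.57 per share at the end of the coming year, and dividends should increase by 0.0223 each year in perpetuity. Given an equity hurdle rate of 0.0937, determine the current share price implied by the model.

€21.99

Gordon growth model: P₀ = D₁/(r − g), with D₁ = 1.57 given directly.
P₀ = 1.5700 / (0.0937 − 0.0223) = 1.5700 / 0.0714 = 21.9888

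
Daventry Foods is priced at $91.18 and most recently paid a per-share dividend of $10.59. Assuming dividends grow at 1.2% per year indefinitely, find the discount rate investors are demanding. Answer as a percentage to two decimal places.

12.95%

Rearranging the constant-growth DDM: r = D₁/P₀ + g.
D₁ = 10.59 × (1 + 0.012) = 10.7171.
r = 10.7171 / 91.18 + 0.012 = 0.11754 + 0.012 = 0.12954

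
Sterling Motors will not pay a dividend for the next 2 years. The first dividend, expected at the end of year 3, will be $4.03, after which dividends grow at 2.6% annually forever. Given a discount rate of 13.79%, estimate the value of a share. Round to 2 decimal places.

$27.81

Deferred-dividend DDM. At t=2 the remaining stream is a growing perpetuity with first payment D_3 = 4.03.
V_2 = D_3/(r−g) = 4.03/(0.1379−0.026) = 36.0143
P₀ = V_2/(1+r)^2 = 36.0143/(1+0.1379)^2 = 27.8142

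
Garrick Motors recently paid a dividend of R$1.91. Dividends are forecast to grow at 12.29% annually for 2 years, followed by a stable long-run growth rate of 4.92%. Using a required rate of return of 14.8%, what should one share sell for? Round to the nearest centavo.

R$23.10

Two-stage DDM. Project D₁…D_2 at 0.1229, terminal growth 0.0492, discount at r = 0.148.
D_1 = 2.1447
D_2 = 2.4083
Terminal value at t=2: TV = D_3/(r−g) = 2.5268/(0.148−0.0492) = 25.5751
P₀ = 2.1447/(1+0.148)^1 + 2.4083/(1+0.148)^2 + 25.5751/(1+0.148)^2 = 23.1015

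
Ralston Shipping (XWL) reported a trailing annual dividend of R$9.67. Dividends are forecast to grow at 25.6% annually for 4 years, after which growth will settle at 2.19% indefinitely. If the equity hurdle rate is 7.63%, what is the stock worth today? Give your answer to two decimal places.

R$394.62

Two-stage DDM. Project D₁…D_4 at 0.256, terminal growth 0.0219, discount at r = 0.0763.
D_1 = 12.1455
D_2 = 15.2548
D_3 = 19.1600
D_4 = 24.0650
Terminal value at t=4: TV = D_5/(r−g) = 24.5920/(0.0763−0.0219) = 452.0584
P₀ = 12.1455/(1+0.0763)^1 + 15.2548/(1+0.0763)^2 + 19.1600/(1+0.0763)^3 + 24.0650/(1+0.0763)^4 + 452.0584/(1+0.0763)^4 = 394.6224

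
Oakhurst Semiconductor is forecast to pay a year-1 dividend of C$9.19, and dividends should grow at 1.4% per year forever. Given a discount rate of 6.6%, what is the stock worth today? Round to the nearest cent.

C$176.73

Gordon growth model: P₀ = D₁/(r − g), with D₁ = 9.19 given directly.
P₀ = 9.1900 / (0.066 − 0.014) = 9.1900 / 0.052 = 176.7308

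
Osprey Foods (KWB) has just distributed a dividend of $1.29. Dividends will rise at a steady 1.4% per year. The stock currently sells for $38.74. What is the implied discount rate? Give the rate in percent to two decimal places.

Rearranging the constant-growth DDM: r = D₁/P₀ + g.
D₁ = 1.29 × (1 + 0.014) = 1.3081.
r = 1.3081 / 38.74 + 0.014 = 0.03377 + 0.014 = 0.04777

4.78%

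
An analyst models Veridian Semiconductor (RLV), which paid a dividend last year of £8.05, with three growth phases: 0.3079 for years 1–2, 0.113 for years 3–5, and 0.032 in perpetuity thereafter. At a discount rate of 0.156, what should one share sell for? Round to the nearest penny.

£124.62

Three-stage DDM. Project D₁…D_5; terminal Gordon value at t=5 with g = 0.032; discount at r = 0.156.
D_1 = 10.5286
D_2 = 13.7703
D_3 = 15.3264
D_4 = 17.0583
D_5 = 18.9859
TV_5 = 19.5934/(0.156−0.032) = 158.0114
P₀ = Σ Dₜ/(1+r)ᵗ + TV_5/(1+r)^5 = 124.6246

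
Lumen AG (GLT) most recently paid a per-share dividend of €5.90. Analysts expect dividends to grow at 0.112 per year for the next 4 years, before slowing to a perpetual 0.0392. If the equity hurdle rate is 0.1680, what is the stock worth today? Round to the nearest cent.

€60.01

Two-stage DDM. Project D₁…D_4 at 0.112, terminal growth 0.0392, discount at r = 0.168.
D_1 = 6.5608
D_2 = 7.2956
D_3 = 8.1127
D_4 = 9.0213
Terminal value at t=4: TV = D_5/(r−g) = 9.3750/(0.168−0.0392) = 72.7871
P₀ = 6.5608/(1+0.168)^1 + 7.2956/(1+0.168)^2 + 8.1127/(1+0.168)^3 + 9.0213/(1+0.168)^4 + 72.7871/(1+0.168)^4 = 60.0132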